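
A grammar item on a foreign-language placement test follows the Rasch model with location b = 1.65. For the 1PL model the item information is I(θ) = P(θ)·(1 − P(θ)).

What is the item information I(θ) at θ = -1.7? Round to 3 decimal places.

0.033

P = 1/(1+e^{3.3500}) = 0.0339
P(1−P) = 0.0339 × 0.9661 = 0.0327
I = P(1−P) = 0.03275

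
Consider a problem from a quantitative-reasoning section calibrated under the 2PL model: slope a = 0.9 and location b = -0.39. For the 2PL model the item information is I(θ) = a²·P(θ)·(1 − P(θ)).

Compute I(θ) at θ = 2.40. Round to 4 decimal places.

0.0563

P = 1/(1+e^{-2.5110}) = 0.9249
P(1−P) = 0.9249 × 0.0751 = 0.0695
I = a² × P(1−P) = 0.9² × 0.0695 = 0.05626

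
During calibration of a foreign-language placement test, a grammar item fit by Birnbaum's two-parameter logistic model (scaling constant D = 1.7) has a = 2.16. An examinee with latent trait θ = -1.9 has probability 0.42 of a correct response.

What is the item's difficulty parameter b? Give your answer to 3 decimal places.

P(θ) = 1 / (1 + exp(−D·a(θ − b)))
logit(0.42) = ln(0.42/0.58) = -0.3228
b = θ − logit/(1.7·a) = -1.9 − (-0.3228)/3.6720 = -1.8121

-1.812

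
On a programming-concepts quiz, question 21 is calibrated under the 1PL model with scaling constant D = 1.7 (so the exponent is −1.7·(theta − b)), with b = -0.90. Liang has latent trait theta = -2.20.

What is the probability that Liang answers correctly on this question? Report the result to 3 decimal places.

P(theta) = 1 / (1 + exp(−D·(theta − b)))
Exponent: 1.7 × (-2.20 − (-0.90)) = -2.2100
1/(1 + e^{2.2100}) = 0.0989
P = 0.0989

0.099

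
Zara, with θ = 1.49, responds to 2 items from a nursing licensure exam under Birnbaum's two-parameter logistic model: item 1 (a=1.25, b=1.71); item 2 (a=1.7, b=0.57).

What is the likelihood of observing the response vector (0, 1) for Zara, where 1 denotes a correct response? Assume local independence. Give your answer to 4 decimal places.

P(θ) = 1 / (1 + exp(−a(θ − b)))
P_1 = 1/(1+e^{0.2750}) = 0.4317
P_2 = 1/(1+e^{-1.5640}) = 0.8269
L = (1−P_1) × P_2 = 0.5683 × 0.8269 = 0.46996

0.4700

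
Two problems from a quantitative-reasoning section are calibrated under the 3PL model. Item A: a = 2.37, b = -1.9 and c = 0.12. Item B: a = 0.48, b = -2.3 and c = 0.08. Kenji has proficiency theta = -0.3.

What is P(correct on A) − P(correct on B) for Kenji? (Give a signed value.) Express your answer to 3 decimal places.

P(theta) = c + (1 − c) · 1 / (1 + exp(−a(theta − b)))
P_A = 0.9806
P_B = 0.7453
P_A − P_B = 0.2353

0.235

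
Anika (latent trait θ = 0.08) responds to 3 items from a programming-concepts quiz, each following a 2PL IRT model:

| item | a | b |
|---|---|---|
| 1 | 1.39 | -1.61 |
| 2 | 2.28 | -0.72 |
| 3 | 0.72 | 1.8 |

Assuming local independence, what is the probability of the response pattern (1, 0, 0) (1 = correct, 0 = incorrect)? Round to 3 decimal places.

0.098

P(θ) = 1 / (1 + exp(−a(θ − b)))
P_1 = 1/(1+e^{-2.3491}) = 0.9129
P_2 = 1/(1+e^{-1.8240}) = 0.8610
P_3 = 1/(1+e^{1.2384}) = 0.2247
L = P_1 × (1−P_2) × (1−P_3) = 0.9129 × 0.1390 × 0.7753 = 0.09834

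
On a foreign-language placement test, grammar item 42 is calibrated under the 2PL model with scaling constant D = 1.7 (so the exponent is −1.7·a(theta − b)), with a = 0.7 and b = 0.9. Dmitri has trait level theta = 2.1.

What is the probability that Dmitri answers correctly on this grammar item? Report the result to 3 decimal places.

P(theta) = 1 / (1 + exp(−D·a(theta − b)))
Exponent: 1.7 × 0.7 × (2.1 − 0.9) = 1.4280
1/(1 + e^{-1.4280}) = 0.8066
P = 0.8066

0.807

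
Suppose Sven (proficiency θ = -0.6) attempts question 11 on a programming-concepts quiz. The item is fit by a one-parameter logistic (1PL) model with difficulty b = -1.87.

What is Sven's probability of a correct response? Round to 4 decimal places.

P(θ) = 1 / (1 + exp(−(θ − b)))
Exponent: (-0.6 − (-1.87)) = 1.2700
1/(1 + e^{-1.2700}) = 0.7807
P = 0.7807

0.7807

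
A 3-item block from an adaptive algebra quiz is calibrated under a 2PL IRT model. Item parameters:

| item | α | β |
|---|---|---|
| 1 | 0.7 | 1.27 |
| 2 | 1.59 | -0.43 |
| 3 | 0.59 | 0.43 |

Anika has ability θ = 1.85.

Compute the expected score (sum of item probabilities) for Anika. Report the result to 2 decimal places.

2.27

P(θ) = 1 / (1 + exp(−α(θ − β)))
P_1 = 1/(1+e^{-0.4060}) = 0.6001
P_2 = 1/(1+e^{-3.6252}) = 0.9740
P_3 = 1/(1+e^{-0.8378}) = 0.6980
E[score] = 0.6001 + 0.9740 + 0.6980 = 2.2722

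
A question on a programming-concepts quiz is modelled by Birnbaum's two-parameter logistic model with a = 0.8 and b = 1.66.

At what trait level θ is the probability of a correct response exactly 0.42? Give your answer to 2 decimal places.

1.26

P(θ) = 1 / (1 + exp(−a(θ − b)))
logit = ln(0.4200/0.5800) = -0.3228
θ = b + logit/(a) = 1.66 + (-0.3228)/0.8000 = 1.2565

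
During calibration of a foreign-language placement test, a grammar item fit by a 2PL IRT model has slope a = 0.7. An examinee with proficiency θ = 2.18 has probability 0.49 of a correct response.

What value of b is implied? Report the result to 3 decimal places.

P(θ) = 1 / (1 + exp(−a(θ − b)))
logit(0.49) = ln(0.49/0.51) = -0.0400
b = θ − logit/(a) = 2.18 − (-0.0400)/0.7000 = 2.2372

2.237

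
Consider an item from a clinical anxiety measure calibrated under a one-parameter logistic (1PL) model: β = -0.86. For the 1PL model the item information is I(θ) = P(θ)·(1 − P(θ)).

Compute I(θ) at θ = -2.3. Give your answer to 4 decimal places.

P = 1/(1+e^{1.4400}) = 0.1915
P(1−P) = 0.1915 × 0.8085 = 0.1549
I = P(1−P) = 0.15486

0.1549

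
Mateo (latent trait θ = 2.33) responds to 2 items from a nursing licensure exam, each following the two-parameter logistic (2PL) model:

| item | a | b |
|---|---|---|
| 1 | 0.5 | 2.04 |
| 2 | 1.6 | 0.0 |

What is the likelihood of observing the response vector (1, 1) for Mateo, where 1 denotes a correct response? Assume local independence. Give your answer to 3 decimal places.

P(θ) = 1 / (1 + exp(−a(θ − b)))
P_1 = 1/(1+e^{-0.1450}) = 0.5362
P_2 = 1/(1+e^{-3.7280}) = 0.9765
L = P_1 × P_2 = 0.5362 × 0.9765 = 0.52360

0.524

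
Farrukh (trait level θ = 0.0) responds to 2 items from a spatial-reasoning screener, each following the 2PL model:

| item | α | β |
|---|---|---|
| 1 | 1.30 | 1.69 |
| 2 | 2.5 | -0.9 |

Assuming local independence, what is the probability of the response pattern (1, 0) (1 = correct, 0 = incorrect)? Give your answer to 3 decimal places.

P(θ) = 1 / (1 + exp(−α(θ − β)))
P_1 = 1/(1+e^{2.1970}) = 0.1000
P_2 = 1/(1+e^{-2.2500}) = 0.9047
L = P_1 × (1−P_2) = 0.1000 × 0.0953 = 0.00954

0.010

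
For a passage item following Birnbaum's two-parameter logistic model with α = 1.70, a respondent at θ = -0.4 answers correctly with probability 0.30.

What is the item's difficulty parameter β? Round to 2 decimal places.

0.10

P(θ) = 1 / (1 + exp(−α(θ − β)))
logit(0.30) = ln(0.30/0.70) = -0.8473
β = θ − logit/(α) = -0.4 − (-0.8473)/1.7000 = 0.0984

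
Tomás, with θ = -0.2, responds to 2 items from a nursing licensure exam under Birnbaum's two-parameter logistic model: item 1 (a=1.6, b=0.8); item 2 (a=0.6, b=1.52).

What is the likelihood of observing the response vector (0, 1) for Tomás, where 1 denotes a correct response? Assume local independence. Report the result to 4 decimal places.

0.2186

P(θ) = 1 / (1 + exp(−a(θ − b)))
P_1 = 1/(1+e^{1.6000}) = 0.1680
P_2 = 1/(1+e^{1.0320}) = 0.2627
L = (1−P_1) × P_2 = 0.8320 × 0.2627 = 0.21857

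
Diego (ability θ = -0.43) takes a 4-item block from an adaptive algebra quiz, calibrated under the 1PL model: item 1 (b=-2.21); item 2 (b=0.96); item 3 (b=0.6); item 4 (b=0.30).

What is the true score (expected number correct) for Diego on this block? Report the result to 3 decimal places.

P(θ) = 1 / (1 + exp(−(θ − b)))
P_1 = 1/(1+e^{-1.7800}) = 0.8557
P_2 = 1/(1+e^{1.3900}) = 0.1994
P_3 = 1/(1+e^{1.0300}) = 0.2631
P_4 = 1/(1+e^{0.7300}) = 0.3252
E[score] = 0.8557 + 0.1994 + 0.2631 + 0.3252 = 1.6434

1.643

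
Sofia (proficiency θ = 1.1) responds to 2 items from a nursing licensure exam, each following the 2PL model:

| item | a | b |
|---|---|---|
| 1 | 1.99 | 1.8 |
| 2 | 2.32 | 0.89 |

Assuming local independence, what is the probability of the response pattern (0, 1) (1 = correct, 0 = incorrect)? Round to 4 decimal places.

0.4962

P(θ) = 1 / (1 + exp(−a(θ − b)))
P_1 = 1/(1+e^{1.3930}) = 0.1989
P_2 = 1/(1+e^{-0.4872}) = 0.6194
L = (1−P_1) × P_2 = 0.8011 × 0.6194 = 0.49622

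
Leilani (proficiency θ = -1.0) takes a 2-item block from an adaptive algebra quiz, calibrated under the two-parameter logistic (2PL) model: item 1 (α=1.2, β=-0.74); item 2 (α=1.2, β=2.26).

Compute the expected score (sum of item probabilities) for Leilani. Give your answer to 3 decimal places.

P(θ) = 1 / (1 + exp(−α(θ − β)))
P_1 = 1/(1+e^{0.3120}) = 0.4226
P_2 = 1/(1+e^{3.9120}) = 0.0196
E[score] = 0.4226 + 0.0196 = 0.4422

0.442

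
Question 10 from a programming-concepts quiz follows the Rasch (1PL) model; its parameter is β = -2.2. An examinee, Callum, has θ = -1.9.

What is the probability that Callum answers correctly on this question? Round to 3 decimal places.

0.574

P(θ) = 1 / (1 + exp(−(θ − β)))
Exponent: (-1.9 − (-2.2)) = 0.3000
1/(1 + e^{-0.3000}) = 0.5744
P = 0.5744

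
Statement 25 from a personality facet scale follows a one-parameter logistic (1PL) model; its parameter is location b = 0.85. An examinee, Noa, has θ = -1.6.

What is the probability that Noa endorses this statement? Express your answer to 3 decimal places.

0.079

P(θ) = 1 / (1 + exp(−(θ − b)))
Exponent: (-1.6 − 0.85) = -2.4500
1/(1 + e^{2.4500}) = 0.0794
P = 0.0794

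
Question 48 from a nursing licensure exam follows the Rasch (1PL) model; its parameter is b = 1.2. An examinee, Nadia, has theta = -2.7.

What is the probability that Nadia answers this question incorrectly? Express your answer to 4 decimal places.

0.9802

P(theta) = 1 / (1 + exp(−(theta − b)))
Exponent: (-2.7 − 1.2) = -3.9000
1/(1 + e^{3.9000}) = 0.0198
P = 0.0198
P(incorrect) = 1 − 0.0198 = 0.9802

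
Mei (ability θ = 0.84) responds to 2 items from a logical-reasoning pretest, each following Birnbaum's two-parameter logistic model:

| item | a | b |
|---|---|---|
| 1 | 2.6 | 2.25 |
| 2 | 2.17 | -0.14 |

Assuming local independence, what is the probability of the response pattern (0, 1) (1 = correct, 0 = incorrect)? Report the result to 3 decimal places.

0.871

P(θ) = 1 / (1 + exp(−a(θ − b)))
P_1 = 1/(1+e^{3.6660}) = 0.0249
P_2 = 1/(1+e^{-2.1266}) = 0.8935
L = (1−P_1) × P_2 = 0.9751 × 0.8935 = 0.87118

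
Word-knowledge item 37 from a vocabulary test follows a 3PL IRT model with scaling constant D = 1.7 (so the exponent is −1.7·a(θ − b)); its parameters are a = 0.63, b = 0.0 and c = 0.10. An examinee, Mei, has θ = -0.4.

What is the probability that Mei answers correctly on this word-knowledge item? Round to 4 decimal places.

P(θ) = c + (1 − c) · 1 / (1 + exp(−D·a(θ − b)))
Exponent: 1.7 × 0.63 × (-0.4 − 0.0) = -0.4284
1/(1 + e^{0.4284}) = 0.3945
P = 0.10 + 0.90 × 0.3945 = 0.4551

0.4551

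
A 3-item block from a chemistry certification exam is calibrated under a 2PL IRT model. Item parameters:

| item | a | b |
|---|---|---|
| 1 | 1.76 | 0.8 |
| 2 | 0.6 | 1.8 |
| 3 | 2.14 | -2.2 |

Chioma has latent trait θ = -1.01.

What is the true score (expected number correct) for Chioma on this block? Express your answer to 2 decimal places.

1.12

P(θ) = 1 / (1 + exp(−a(θ − b)))
P_1 = 1/(1+e^{3.1856}) = 0.0397
P_2 = 1/(1+e^{1.6860}) = 0.1563
P_3 = 1/(1+e^{-2.5466}) = 0.9273
E[score] = 0.0397 + 0.1563 + 0.9273 = 1.1234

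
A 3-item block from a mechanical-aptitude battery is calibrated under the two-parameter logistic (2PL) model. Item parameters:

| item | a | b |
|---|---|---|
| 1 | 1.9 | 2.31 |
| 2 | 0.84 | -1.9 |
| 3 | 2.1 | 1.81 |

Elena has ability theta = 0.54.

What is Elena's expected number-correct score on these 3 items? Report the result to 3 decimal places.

0.984

P(theta) = 1 / (1 + exp(−a(theta − b)))
P_1 = 1/(1+e^{3.3630}) = 0.0335
P_2 = 1/(1+e^{-2.0496}) = 0.8859
P_3 = 1/(1+e^{2.6670}) = 0.0649
E[score] = 0.0335 + 0.8859 + 0.0649 = 0.9843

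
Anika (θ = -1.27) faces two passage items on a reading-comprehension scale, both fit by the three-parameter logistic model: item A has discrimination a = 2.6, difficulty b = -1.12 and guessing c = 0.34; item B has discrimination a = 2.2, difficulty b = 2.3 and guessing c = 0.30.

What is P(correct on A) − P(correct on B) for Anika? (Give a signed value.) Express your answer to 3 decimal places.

P(θ) = c + (1 − c) · 1 / (1 + exp(−a(θ − b)))
P_A = 0.6065
P_B = 0.3003
P_A − P_B = 0.3062

0.306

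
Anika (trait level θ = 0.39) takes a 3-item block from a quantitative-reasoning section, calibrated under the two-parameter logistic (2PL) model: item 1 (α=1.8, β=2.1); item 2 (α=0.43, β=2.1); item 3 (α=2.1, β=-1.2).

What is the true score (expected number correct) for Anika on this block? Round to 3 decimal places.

P(θ) = 1 / (1 + exp(−α(θ − β)))
P_1 = 1/(1+e^{3.0780}) = 0.0440
P_2 = 1/(1+e^{0.7353}) = 0.3240
P_3 = 1/(1+e^{-3.3390}) = 0.9657
E[score] = 0.0440 + 0.3240 + 0.9657 = 1.3338

1.334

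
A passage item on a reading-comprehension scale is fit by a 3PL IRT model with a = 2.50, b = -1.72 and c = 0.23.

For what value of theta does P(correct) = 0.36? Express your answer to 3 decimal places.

P(theta) = c + (1 − c) · 1 / (1 + exp(−a(theta − b)))
Remove guessing floor: (0.36 − 0.23)/(1 − 0.23) = 0.1688
logit = ln(0.1688/0.8312) = -1.5939
theta = b + logit/(a) = -1.72 + (-1.5939)/2.5000 = -2.3576

-2.358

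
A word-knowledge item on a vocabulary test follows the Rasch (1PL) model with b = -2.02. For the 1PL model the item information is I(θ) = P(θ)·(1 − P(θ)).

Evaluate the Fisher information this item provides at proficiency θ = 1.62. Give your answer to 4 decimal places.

0.0249

P = 1/(1+e^{-3.6400}) = 0.9744
P(1−P) = 0.9744 × 0.0256 = 0.0249
I = P(1−P) = 0.02493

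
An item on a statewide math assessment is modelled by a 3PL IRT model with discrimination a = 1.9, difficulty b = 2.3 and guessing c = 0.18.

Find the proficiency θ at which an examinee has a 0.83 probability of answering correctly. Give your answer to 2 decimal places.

P(θ) = c + (1 − c) · 1 / (1 + exp(−a(θ − b)))
Remove guessing floor: (0.83 − 0.18)/(1 − 0.18) = 0.7927
logit = ln(0.7927/0.2073) = 1.3412
θ = b + logit/(a) = 2.3 + 1.3412/1.9000 = 3.0059

3.01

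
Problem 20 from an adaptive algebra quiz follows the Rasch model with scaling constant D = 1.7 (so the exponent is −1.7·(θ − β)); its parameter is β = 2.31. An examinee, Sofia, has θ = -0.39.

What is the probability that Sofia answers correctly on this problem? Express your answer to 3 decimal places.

P(θ) = 1 / (1 + exp(−D·(θ − β)))
Exponent: 1.7 × (-0.39 − 2.31) = -4.5900
1/(1 + e^{4.5900}) = 0.0101
P = 0.0101

0.010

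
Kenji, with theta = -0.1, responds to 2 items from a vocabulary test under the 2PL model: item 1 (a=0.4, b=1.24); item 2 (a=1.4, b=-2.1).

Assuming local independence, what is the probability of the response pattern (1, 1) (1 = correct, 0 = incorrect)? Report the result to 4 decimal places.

P(theta) = 1 / (1 + exp(−a(theta − b)))
P_1 = 1/(1+e^{0.5360}) = 0.3691
P_2 = 1/(1+e^{-2.8000}) = 0.9427
L = P_1 × P_2 = 0.3691 × 0.9427 = 0.34796

0.3480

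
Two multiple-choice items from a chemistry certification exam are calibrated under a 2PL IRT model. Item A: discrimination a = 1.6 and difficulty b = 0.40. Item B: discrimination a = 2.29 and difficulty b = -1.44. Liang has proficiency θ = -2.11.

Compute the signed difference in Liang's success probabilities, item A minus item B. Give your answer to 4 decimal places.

-0.1597

P(θ) = 1 / (1 + exp(−a(θ − b)))
P_A = 0.0177
P_B = 0.1774
P_A − P_B = -0.1597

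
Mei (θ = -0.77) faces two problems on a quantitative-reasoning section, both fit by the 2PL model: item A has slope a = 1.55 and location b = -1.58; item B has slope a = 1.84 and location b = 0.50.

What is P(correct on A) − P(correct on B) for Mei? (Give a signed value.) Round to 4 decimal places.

P(θ) = 1 / (1 + exp(−a(θ − b)))
P_A = 0.7783
P_B = 0.0881
P_A − P_B = 0.6901

0.6901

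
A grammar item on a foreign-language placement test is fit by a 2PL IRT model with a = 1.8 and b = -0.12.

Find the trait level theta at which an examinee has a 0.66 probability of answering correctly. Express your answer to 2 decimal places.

0.25

P(theta) = 1 / (1 + exp(−a(theta − b)))
logit = ln(0.6600/0.3400) = 0.6633
theta = b + logit/(a) = -0.12 + 0.6633/1.8000 = 0.2485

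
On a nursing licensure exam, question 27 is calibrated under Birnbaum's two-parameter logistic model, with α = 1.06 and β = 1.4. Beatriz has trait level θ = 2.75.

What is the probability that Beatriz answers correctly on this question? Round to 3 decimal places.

P(θ) = 1 / (1 + exp(−α(θ − β)))
Exponent: 1.06 × (2.75 − 1.4) = 1.4310
1/(1 + e^{-1.4310}) = 0.8071

0.807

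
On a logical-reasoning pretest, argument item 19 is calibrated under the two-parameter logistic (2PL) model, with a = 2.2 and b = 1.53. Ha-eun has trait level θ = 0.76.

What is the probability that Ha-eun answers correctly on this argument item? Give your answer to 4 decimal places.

P(θ) = 1 / (1 + exp(−a(θ − b)))
Exponent: 2.2 × (0.76 − 1.53) = -1.6940
1/(1 + e^{1.6940}) = 0.1553

0.1553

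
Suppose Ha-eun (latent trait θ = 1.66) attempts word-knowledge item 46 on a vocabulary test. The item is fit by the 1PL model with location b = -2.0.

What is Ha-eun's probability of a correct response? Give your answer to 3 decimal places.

P(θ) = 1 / (1 + exp(−(θ − b)))
Exponent: (1.66 − (-2.0)) = 3.6600
1/(1 + e^{-3.6600}) = 0.9749
P = 0.9749

0.975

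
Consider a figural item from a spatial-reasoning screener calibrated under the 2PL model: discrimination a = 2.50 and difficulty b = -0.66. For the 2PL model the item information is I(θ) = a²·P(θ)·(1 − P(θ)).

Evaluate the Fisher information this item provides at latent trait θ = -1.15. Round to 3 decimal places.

P = 1/(1+e^{1.2250}) = 0.2271
P(1−P) = 0.2271 × 0.7729 = 0.1755
I = a² × P(1−P) = 2.50² × 0.1755 = 1.09689

1.097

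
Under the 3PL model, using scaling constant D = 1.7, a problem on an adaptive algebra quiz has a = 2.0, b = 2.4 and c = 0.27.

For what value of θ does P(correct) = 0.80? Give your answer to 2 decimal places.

P(θ) = c + (1 − c) · 1 / (1 + exp(−D·a(θ − b)))
Remove guessing floor: (0.80 − 0.27)/(1 − 0.27) = 0.7260
logit = ln(0.7260/0.2740) = 0.9746
θ = b + logit/(1.7·a) = 2.4 + 0.9746/3.4000 = 2.6866

2.69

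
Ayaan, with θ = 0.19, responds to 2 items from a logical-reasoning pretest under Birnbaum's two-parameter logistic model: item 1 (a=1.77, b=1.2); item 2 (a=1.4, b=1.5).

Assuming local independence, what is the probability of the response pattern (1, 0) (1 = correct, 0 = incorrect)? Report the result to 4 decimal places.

0.1236

P(θ) = 1 / (1 + exp(−a(θ − b)))
P_1 = 1/(1+e^{1.7877}) = 0.1434
P_2 = 1/(1+e^{1.8340}) = 0.1378
L = P_1 × (1−P_2) = 0.1434 × 0.8622 = 0.12361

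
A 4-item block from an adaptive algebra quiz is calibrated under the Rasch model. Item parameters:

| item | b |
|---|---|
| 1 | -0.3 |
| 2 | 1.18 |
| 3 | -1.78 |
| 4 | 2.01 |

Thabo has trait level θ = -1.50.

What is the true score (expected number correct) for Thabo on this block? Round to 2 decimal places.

P(θ) = 1 / (1 + exp(−(θ − b)))
P_1 = 1/(1+e^{1.2000}) = 0.2315
P_2 = 1/(1+e^{2.6800}) = 0.0642
P_3 = 1/(1+e^{-0.2800}) = 0.5695
P_4 = 1/(1+e^{3.5100}) = 0.0290
E[score] = 0.2315 + 0.0642 + 0.5695 + 0.0290 = 0.8942

0.89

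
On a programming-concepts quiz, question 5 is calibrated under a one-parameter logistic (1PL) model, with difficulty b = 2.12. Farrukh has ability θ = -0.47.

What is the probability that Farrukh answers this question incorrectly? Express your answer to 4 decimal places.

0.9302

P(θ) = 1 / (1 + exp(−(θ − b)))
Exponent: (-0.47 − 2.12) = -2.5900
1/(1 + e^{2.5900}) = 0.0698
P = 0.0698
P(incorrect) = 1 − 0.0698 = 0.9302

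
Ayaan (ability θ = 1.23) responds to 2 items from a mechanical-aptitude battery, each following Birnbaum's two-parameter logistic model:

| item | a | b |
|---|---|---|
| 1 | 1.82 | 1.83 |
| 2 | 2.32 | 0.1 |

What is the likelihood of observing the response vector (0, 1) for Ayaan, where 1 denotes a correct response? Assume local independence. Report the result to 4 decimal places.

P(θ) = 1 / (1 + exp(−a(θ − b)))
P_1 = 1/(1+e^{1.0920}) = 0.2512
P_2 = 1/(1+e^{-2.6216}) = 0.9322
L = (1−P_1) × P_2 = 0.7488 × 0.9322 = 0.69802

0.6980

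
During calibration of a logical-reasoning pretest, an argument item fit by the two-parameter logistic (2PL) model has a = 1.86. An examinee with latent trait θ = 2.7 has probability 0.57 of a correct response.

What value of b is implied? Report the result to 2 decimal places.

P(θ) = 1 / (1 + exp(−a(θ − b)))
logit(0.57) = ln(0.57/0.43) = 0.2819
b = θ − logit/(a) = 2.7 − 0.2819/1.8600 = 2.5485

2.55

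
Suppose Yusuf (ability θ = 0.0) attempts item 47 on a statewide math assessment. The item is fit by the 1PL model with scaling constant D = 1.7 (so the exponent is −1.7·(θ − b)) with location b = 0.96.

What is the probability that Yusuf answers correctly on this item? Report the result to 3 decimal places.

0.164

P(θ) = 1 / (1 + exp(−D·(θ − b)))
Exponent: 1.7 × (0.0 − 0.96) = -1.6320
1/(1 + e^{1.6320}) = 0.1636
P = 0.1636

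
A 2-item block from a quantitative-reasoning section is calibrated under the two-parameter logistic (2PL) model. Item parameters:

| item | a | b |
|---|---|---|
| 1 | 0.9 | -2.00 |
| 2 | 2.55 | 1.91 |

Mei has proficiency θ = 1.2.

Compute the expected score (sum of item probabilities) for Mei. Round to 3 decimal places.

1.087

P(θ) = 1 / (1 + exp(−a(θ − b)))
P_1 = 1/(1+e^{-2.8800}) = 0.9468
P_2 = 1/(1+e^{1.8105}) = 0.1406
E[score] = 0.9468 + 0.1406 = 1.0874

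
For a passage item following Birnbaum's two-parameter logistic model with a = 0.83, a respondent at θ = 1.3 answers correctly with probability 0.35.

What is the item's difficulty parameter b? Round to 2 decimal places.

P(θ) = 1 / (1 + exp(−a(θ − b)))
logit(0.35) = ln(0.35/0.65) = -0.6190
b = θ − logit/(a) = 1.3 − (-0.6190)/0.8300 = 2.0458

2.05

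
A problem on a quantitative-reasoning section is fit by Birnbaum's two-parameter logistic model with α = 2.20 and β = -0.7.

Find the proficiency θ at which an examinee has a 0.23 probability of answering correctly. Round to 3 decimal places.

P(θ) = 1 / (1 + exp(−α(θ − β)))
logit = ln(0.2300/0.7700) = -1.2083
θ = β + logit/(α) = -0.7 + (-1.2083)/2.2000 = -1.2492

-1.249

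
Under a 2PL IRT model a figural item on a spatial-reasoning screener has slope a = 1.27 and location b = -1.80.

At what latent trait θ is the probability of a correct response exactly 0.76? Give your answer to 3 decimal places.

P(θ) = 1 / (1 + exp(−a(θ − b)))
logit = ln(0.7600/0.2400) = 1.1527
θ = b + logit/(a) = -1.80 + 1.1527/1.2700 = -0.8924

-0.892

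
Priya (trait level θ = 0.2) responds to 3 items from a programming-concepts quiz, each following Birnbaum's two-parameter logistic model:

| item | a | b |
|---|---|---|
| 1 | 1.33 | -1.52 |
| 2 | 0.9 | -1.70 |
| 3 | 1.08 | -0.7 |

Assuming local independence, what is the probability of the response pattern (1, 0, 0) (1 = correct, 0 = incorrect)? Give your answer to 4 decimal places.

0.0382

P(θ) = 1 / (1 + exp(−a(θ − b)))
P_1 = 1/(1+e^{-2.2876}) = 0.9078
P_2 = 1/(1+e^{-1.7100}) = 0.8468
P_3 = 1/(1+e^{-0.9720}) = 0.7255
L = P_1 × (1−P_2) × (1−P_3) = 0.9078 × 0.1532 × 0.2745 = 0.03817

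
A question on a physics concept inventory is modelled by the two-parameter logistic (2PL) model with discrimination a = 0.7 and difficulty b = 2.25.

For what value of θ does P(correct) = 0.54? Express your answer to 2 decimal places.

P(θ) = 1 / (1 + exp(−a(θ − b)))
logit = ln(0.5400/0.4600) = 0.1603
θ = b + logit/(a) = 2.25 + 0.1603/0.7000 = 2.4791

2.48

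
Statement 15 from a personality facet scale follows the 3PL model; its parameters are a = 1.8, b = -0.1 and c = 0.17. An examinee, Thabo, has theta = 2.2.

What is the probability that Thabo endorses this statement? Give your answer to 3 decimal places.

0.987

P(theta) = c + (1 − c) · 1 / (1 + exp(−a(theta − b)))
Exponent: 1.8 × (2.2 − (-0.1)) = 4.1400
1/(1 + e^{-4.1400}) = 0.9843
P = 0.17 + 0.83 × 0.9843 = 0.9870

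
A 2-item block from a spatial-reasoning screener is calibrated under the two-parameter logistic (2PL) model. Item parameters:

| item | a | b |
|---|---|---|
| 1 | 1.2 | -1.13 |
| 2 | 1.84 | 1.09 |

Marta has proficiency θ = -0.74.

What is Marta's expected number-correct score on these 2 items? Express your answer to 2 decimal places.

0.65

P(θ) = 1 / (1 + exp(−a(θ − b)))
P_1 = 1/(1+e^{-0.4680}) = 0.6149
P_2 = 1/(1+e^{3.3672}) = 0.0333
E[score] = 0.6149 + 0.0333 = 0.6482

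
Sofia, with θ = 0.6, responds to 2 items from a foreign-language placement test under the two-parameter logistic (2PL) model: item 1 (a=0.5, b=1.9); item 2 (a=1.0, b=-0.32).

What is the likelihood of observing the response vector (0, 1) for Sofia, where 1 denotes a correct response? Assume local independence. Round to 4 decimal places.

0.4698

P(θ) = 1 / (1 + exp(−a(θ − b)))
P_1 = 1/(1+e^{0.6500}) = 0.3430
P_2 = 1/(1+e^{-0.9200}) = 0.7150
L = (1−P_1) × P_2 = 0.6570 × 0.7150 = 0.46979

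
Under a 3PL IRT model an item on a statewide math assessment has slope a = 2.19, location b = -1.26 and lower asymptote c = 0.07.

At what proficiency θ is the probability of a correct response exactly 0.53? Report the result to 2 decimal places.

-1.27

P(θ) = c + (1 − c) · 1 / (1 + exp(−a(θ − b)))
Remove guessing floor: (0.53 − 0.07)/(1 − 0.07) = 0.4946
logit = ln(0.4946/0.5054) = -0.0215
θ = b + logit/(a) = -1.26 + (-0.0215)/2.1900 = -1.2698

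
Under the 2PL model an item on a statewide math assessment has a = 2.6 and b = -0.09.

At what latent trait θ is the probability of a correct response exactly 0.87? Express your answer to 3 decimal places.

P(θ) = 1 / (1 + exp(−a(θ − b)))
logit = ln(0.8700/0.1300) = 1.9010
θ = b + logit/(a) = -0.09 + 1.9010/2.6000 = 0.6411

0.641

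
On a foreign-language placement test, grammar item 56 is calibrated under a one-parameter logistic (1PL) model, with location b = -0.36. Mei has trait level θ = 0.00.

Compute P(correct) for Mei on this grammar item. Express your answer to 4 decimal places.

P(θ) = 1 / (1 + exp(−(θ − b)))
Exponent: (0.00 − (-0.36)) = 0.3600
1/(1 + e^{-0.3600}) = 0.5890
P = 0.5890

0.5890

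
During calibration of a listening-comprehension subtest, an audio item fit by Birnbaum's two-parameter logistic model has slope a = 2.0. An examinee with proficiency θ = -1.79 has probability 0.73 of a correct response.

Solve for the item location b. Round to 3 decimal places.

P(θ) = 1 / (1 + exp(−a(θ − b)))
logit(0.73) = ln(0.73/0.27) = 0.9946
b = θ − logit/(a) = -1.79 − 0.9946/2.0000 = -2.2873

-2.287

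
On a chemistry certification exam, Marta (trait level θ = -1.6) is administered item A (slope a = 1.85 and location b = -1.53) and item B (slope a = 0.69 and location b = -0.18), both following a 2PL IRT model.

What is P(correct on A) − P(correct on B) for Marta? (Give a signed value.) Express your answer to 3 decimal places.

P(θ) = 1 / (1 + exp(−a(θ − b)))
P_A = 0.4677
P_B = 0.2729
P_A − P_B = 0.1947

0.195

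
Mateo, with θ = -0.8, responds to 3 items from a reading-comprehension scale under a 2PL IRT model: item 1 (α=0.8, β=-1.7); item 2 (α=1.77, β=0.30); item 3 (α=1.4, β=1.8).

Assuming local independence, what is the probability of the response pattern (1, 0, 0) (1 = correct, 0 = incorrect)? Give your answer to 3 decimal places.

0.574

P(θ) = 1 / (1 + exp(−α(θ − β)))
P_1 = 1/(1+e^{-0.7200}) = 0.6726
P_2 = 1/(1+e^{1.9470}) = 0.1249
P_3 = 1/(1+e^{3.6400}) = 0.0256
L = P_1 × (1−P_2) × (1−P_3) = 0.6726 × 0.8751 × 0.9744 = 0.57355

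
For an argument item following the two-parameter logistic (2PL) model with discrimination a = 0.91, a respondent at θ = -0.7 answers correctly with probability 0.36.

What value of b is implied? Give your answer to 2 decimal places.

P(θ) = 1 / (1 + exp(−a(θ − b)))
logit(0.36) = ln(0.36/0.64) = -0.5754
b = θ − logit/(a) = -0.7 − (-0.5754)/0.9100 = -0.0677

-0.07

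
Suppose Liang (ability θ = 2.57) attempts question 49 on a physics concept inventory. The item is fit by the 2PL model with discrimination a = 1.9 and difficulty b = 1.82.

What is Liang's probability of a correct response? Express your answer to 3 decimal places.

0.806

P(θ) = 1 / (1 + exp(−a(θ − b)))
Exponent: 1.9 × (2.57 − 1.82) = 1.4250
1/(1 + e^{-1.4250}) = 0.8061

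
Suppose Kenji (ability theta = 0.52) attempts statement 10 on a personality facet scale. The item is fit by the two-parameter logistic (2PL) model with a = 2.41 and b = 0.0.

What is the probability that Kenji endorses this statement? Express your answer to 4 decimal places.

P(theta) = 1 / (1 + exp(−a(theta − b)))
Exponent: 2.41 × (0.52 − 0.0) = 1.2532
1/(1 + e^{-1.2532}) = 0.7779

0.7779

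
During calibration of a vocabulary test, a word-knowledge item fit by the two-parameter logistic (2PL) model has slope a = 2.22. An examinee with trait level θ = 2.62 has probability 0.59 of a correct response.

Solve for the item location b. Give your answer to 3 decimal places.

2.456

P(θ) = 1 / (1 + exp(−a(θ − b)))
logit(0.59) = ln(0.59/0.41) = 0.3640
b = θ − logit/(a) = 2.62 − 0.3640/2.2200 = 2.4561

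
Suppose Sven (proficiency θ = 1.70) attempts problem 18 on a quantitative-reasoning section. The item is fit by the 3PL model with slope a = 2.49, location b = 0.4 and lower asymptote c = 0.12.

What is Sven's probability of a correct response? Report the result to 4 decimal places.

0.9667

P(θ) = c + (1 − c) · 1 / (1 + exp(−a(θ − b)))
Exponent: 2.49 × (1.70 − 0.4) = 3.2370
1/(1 + e^{-3.2370}) = 0.9622
P = 0.12 + 0.88 × 0.9622 = 0.9667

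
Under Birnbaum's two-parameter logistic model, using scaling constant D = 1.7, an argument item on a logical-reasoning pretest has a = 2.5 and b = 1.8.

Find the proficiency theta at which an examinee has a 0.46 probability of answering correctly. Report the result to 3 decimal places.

P(theta) = 1 / (1 + exp(−D·a(theta − b)))
logit = ln(0.4600/0.5400) = -0.1603
theta = b + logit/(1.7·a) = 1.8 + (-0.1603)/4.2500 = 1.7623

1.762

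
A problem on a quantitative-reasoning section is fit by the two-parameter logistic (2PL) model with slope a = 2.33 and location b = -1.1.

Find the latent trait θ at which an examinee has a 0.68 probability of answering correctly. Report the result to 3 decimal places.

-0.776

P(θ) = 1 / (1 + exp(−a(θ − b)))
logit = ln(0.6800/0.3200) = 0.7538
θ = b + logit/(a) = -1.1 + 0.7538/2.3300 = -0.7765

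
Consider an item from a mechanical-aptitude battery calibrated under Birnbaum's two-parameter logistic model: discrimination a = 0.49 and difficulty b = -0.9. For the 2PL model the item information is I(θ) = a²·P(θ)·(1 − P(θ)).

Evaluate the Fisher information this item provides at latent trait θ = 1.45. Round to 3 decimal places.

0.044

P = 1/(1+e^{-1.1515}) = 0.7598
P(1−P) = 0.7598 × 0.2402 = 0.1825
I = a² × P(1−P) = 0.49² × 0.1825 = 0.04382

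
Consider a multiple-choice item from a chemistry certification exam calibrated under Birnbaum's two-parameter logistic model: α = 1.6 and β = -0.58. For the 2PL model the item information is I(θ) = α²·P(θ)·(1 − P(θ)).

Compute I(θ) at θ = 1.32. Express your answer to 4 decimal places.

P = 1/(1+e^{-3.0400}) = 0.9543
P(1−P) = 0.9543 × 0.0457 = 0.0436
I = α² × P(1−P) = 1.6² × 0.0436 = 0.11153

0.1115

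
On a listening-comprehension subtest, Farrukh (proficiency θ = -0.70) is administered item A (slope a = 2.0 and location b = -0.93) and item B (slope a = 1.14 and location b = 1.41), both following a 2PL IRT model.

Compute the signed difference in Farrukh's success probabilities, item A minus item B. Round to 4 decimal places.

0.5303

P(θ) = 1 / (1 + exp(−a(θ − b)))
P_A = 0.6130
P_B = 0.0828
P_A − P_B = 0.5303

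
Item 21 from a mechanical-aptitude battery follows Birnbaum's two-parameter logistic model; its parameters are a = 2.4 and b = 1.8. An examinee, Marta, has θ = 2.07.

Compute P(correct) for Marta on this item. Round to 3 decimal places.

0.657

P(θ) = 1 / (1 + exp(−a(θ − b)))
Exponent: 2.4 × (2.07 − 1.8) = 0.6480
1/(1 + e^{-0.6480}) = 0.6566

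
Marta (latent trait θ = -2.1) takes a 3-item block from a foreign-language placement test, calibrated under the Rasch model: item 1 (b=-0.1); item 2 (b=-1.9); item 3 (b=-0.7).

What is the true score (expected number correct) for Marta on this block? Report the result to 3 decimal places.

0.767

P(θ) = 1 / (1 + exp(−(θ − b)))
P_1 = 1/(1+e^{2.0000}) = 0.1192
P_2 = 1/(1+e^{0.2000}) = 0.4502
P_3 = 1/(1+e^{1.4000}) = 0.1978
E[score] = 0.1192 + 0.4502 + 0.1978 = 0.7672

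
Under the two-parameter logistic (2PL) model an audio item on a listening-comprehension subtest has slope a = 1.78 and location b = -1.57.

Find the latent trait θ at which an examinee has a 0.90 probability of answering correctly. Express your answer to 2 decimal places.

-0.34

P(θ) = 1 / (1 + exp(−a(θ − b)))
logit = ln(0.9000/0.1000) = 2.1972
θ = b + logit/(a) = -1.57 + 2.1972/1.7800 = -0.3356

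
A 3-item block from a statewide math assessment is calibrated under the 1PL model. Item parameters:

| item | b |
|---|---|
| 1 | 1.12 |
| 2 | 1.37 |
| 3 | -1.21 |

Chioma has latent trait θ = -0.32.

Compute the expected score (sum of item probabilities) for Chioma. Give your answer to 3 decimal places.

1.056

P(θ) = 1 / (1 + exp(−(θ − b)))
P_1 = 1/(1+e^{1.4400}) = 0.1915
P_2 = 1/(1+e^{1.6900}) = 0.1558
P_3 = 1/(1+e^{-0.8900}) = 0.7089
E[score] = 0.1915 + 0.1558 + 0.7089 = 1.0562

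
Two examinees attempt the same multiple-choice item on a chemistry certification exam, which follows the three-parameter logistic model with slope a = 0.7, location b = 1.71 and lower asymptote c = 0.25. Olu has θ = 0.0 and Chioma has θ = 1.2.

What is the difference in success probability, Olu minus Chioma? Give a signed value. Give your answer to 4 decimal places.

-0.1348

P(θ) = c + (1 − c) · 1 / (1 + exp(−a(θ − b)))
P(Olu) = 0.4240  [exponent -1.1970]
P(Chioma) = 0.5588  [exponent -0.3570]
Difference = 0.4240 − 0.5588 = -0.1348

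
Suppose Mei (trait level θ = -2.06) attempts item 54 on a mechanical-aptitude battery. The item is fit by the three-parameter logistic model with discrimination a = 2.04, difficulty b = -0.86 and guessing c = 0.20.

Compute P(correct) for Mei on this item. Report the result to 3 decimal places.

0.264

P(θ) = c + (1 − c) · 1 / (1 + exp(−a(θ − b)))
Exponent: 2.04 × (-2.06 − (-0.86)) = -2.4480
1/(1 + e^{2.4480}) = 0.0796
P = 0.20 + 0.80 × 0.0796 = 0.2637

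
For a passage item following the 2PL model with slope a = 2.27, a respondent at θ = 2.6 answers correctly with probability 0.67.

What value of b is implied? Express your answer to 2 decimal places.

P(θ) = 1 / (1 + exp(−a(θ − b)))
logit(0.67) = ln(0.67/0.33) = 0.7082
b = θ − logit/(a) = 2.6 − 0.7082/2.2700 = 2.2880

2.29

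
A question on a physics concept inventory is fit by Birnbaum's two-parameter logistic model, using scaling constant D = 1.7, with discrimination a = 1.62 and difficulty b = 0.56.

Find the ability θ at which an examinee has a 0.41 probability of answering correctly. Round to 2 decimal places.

P(θ) = 1 / (1 + exp(−D·a(θ − b)))
logit = ln(0.4100/0.5900) = -0.3640
θ = b + logit/(1.7·a) = 0.56 + (-0.3640)/2.7540 = 0.4278

0.43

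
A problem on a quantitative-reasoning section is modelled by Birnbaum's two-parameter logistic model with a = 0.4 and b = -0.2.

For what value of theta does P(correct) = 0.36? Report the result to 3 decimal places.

P(theta) = 1 / (1 + exp(−a(theta − b)))
logit = ln(0.3600/0.6400) = -0.5754
theta = b + logit/(a) = -0.2 + (-0.5754)/0.4000 = -1.6384

-1.638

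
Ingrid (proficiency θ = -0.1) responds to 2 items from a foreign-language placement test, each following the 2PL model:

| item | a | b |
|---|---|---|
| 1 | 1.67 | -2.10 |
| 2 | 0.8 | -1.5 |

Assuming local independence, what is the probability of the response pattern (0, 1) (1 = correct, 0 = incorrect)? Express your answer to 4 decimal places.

0.0258

P(θ) = 1 / (1 + exp(−a(θ − b)))
P_1 = 1/(1+e^{-3.3400}) = 0.9658
P_2 = 1/(1+e^{-1.1200}) = 0.7540
L = (1−P_1) × P_2 = 0.0342 × 0.7540 = 0.02580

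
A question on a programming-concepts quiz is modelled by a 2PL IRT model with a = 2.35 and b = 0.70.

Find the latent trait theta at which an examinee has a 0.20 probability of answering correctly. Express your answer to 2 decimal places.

0.11

P(theta) = 1 / (1 + exp(−a(theta − b)))
logit = ln(0.2000/0.8000) = -1.3863
theta = b + logit/(a) = 0.70 + (-1.3863)/2.3500 = 0.1101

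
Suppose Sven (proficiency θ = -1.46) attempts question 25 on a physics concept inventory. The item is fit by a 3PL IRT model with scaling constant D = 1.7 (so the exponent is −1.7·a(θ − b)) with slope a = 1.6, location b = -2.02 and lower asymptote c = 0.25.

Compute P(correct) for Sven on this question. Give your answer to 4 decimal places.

0.8658

P(θ) = c + (1 − c) · 1 / (1 + exp(−D·a(θ − b)))
Exponent: 1.7 × 1.6 × (-1.46 − (-2.02)) = 1.5232
1/(1 + e^{-1.5232}) = 0.8210
P = 0.25 + 0.75 × 0.8210 = 0.8658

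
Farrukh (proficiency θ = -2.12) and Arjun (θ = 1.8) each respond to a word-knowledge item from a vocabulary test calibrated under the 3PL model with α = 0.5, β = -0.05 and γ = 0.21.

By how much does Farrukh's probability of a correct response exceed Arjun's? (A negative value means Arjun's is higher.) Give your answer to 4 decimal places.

P(θ) = γ + (1 − γ) · 1 / (1 + exp(−α(θ − β)))
P(Farrukh) = 0.4171  [exponent -1.0350]
P(Arjun) = 0.7757  [exponent 0.9250]
Difference = 0.4171 − 0.7757 = -0.3586

-0.3586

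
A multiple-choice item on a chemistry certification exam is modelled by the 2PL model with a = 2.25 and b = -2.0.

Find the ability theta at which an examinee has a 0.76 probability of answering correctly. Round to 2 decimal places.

-1.49

P(theta) = 1 / (1 + exp(−a(theta − b)))
logit = ln(0.7600/0.2400) = 1.1527
theta = b + logit/(a) = -2.0 + 1.1527/2.2500 = -1.4877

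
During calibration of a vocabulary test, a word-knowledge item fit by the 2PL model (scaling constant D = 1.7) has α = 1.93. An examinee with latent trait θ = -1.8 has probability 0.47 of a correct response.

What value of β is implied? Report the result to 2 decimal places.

-1.76

P(θ) = 1 / (1 + exp(−D·α(θ − β)))
logit(0.47) = ln(0.47/0.53) = -0.1201
β = θ − logit/(1.7·α) = -1.8 − (-0.1201)/3.2810 = -1.7634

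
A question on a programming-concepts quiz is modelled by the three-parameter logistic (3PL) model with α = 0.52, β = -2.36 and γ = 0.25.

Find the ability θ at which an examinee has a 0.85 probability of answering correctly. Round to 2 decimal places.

0.31

P(θ) = γ + (1 − γ) · 1 / (1 + exp(−α(θ − β)))
Remove guessing floor: (0.85 − 0.25)/(1 − 0.25) = 0.8000
logit = ln(0.8000/0.2000) = 1.3863
θ = β + logit/(α) = -2.36 + 1.3863/0.5200 = 0.3060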